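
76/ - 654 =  - 1 + 289/327  =  - 0.12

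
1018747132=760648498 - -258098634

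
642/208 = 321/104 = 3.09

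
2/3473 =2/3473  =  0.00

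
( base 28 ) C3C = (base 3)111001000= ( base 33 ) 8o0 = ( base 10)9504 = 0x2520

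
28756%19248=9508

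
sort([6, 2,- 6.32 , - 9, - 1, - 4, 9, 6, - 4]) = [- 9, - 6.32, - 4, - 4, - 1,2, 6, 6, 9]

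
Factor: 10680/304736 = 2^( - 2 )*3^1 * 5^1 * 107^( - 1) =15/428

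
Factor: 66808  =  2^3 * 7^1*1193^1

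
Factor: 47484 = 2^2*3^2*1319^1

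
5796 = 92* 63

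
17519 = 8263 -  - 9256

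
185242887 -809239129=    - 623996242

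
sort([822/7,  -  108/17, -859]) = [ - 859,  -  108/17 , 822/7]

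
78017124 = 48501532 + 29515592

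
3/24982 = 3/24982 = 0.00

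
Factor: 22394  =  2^1*11197^1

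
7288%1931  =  1495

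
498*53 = 26394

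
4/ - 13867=-4/13867  =  -0.00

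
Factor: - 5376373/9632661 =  - 3^( - 1 )*19^2*31^( - 1 ) * 53^1*281^1*103577^( - 1)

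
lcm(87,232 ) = 696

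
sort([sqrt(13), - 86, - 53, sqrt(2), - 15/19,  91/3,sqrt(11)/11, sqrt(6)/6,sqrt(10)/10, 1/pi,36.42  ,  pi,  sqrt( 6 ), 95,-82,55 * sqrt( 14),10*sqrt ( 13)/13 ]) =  [ - 86, - 82, - 53, - 15/19,  sqrt( 11 )/11, sqrt ( 10)/10, 1/pi, sqrt(6)/6,sqrt ( 2 ), sqrt(6),10*sqrt(13 )/13,pi, sqrt( 13)  ,  91/3, 36.42 , 95, 55* sqrt(14 )] 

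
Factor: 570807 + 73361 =2^3*7^1*11503^1 = 644168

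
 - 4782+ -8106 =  - 12888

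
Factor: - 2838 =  - 2^1 * 3^1*11^1*43^1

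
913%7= 3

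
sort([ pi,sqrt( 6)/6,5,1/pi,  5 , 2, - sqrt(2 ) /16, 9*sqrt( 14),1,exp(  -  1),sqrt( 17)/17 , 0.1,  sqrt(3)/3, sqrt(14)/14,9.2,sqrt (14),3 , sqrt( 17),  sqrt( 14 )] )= [-sqrt( 2)/16, 0.1,sqrt(17) /17,sqrt( 14)/14,1/pi,exp(  -  1 ), sqrt( 6)/6, sqrt( 3)/3, 1,2,  3,pi,  sqrt( 14 ),sqrt( 14 ),sqrt( 17), 5,  5, 9.2 , 9 * sqrt(14 ) ] 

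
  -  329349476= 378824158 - 708173634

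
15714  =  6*2619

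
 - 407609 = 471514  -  879123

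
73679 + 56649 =130328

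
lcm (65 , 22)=1430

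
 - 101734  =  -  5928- 95806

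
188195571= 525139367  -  336943796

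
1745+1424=3169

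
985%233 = 53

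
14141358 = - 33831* ( - 418)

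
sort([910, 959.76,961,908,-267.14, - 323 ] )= [- 323, - 267.14,908, 910, 959.76, 961 ]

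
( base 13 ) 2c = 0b100110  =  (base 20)1I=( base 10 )38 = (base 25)1D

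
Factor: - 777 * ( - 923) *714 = 512060094 = 2^1*3^2*7^2*13^1  *  17^1 *37^1*71^1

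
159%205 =159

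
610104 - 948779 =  - 338675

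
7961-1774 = 6187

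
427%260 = 167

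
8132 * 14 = 113848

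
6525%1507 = 497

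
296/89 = 3+29/89  =  3.33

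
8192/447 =8192/447 = 18.33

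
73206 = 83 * 882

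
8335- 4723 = 3612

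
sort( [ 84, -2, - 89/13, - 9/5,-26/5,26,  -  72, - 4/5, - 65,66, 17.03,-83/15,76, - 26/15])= [ - 72,-65, - 89/13, - 83/15,  -  26/5,-2,-9/5, - 26/15,-4/5, 17.03,26, 66, 76,84 ] 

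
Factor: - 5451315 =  - 3^1*5^1*53^1*6857^1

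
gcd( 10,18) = 2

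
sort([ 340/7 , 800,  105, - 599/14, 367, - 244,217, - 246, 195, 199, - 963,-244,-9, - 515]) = [ - 963, - 515, -246, - 244, - 244 ,- 599/14, - 9,340/7,  105,195, 199,  217, 367, 800 ] 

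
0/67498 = 0=0.00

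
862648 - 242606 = 620042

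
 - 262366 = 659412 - 921778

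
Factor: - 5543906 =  - 2^1*53^1*52301^1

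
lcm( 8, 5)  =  40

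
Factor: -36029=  -7^1 * 5147^1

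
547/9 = 547/9 = 60.78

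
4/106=2/53=0.04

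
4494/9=499 + 1/3=499.33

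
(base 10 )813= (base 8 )1455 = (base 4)30231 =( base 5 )11223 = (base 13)4a7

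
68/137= 68/137 = 0.50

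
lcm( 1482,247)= 1482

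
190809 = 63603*3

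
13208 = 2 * 6604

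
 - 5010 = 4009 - 9019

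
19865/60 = 3973/12 = 331.08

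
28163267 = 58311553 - 30148286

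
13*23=299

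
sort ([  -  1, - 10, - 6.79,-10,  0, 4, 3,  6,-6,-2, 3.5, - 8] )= [-10, - 10, - 8,- 6.79,  -  6, - 2, - 1, 0, 3, 3.5,4, 6]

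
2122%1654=468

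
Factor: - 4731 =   -  3^1*19^1*83^1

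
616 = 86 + 530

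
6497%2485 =1527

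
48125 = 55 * 875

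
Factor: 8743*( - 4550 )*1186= - 47179850900 = - 2^2*5^2*7^2*13^1*593^1*1249^1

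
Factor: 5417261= 19^1*285119^1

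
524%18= 2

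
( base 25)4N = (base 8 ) 173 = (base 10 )123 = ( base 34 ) 3l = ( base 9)146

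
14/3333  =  14/3333  =  0.00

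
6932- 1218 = 5714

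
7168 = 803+6365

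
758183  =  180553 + 577630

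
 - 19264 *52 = - 1001728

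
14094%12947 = 1147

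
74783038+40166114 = 114949152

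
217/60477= 217/60477 = 0.00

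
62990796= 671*93876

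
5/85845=1/17169=0.00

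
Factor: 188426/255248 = 313/424 =2^(-3)*53^(-1 )* 313^1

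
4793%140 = 33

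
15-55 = - 40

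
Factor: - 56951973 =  - 3^2*13^1*486769^1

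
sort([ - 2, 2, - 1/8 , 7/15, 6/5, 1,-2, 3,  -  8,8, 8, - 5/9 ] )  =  [ - 8, - 2, - 2,-5/9  , - 1/8,7/15, 1, 6/5, 2,3,8, 8 ] 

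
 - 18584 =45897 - 64481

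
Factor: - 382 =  - 2^1*191^1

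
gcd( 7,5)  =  1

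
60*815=48900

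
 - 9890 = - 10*989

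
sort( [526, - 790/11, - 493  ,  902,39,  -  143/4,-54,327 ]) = [ - 493, - 790/11,-54,-143/4 , 39,327,526 , 902 ] 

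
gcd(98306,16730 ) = 2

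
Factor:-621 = -3^3*23^1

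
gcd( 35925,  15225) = 75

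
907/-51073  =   - 1 + 50166/51073 = - 0.02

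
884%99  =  92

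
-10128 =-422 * 24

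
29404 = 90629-61225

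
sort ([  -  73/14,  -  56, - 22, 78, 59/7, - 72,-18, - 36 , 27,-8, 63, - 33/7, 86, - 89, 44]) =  [ - 89, - 72, - 56, - 36, - 22, - 18, - 8, - 73/14 , - 33/7,59/7,  27, 44,  63, 78,86]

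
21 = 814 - 793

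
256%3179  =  256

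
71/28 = 71/28  =  2.54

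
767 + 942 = 1709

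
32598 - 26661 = 5937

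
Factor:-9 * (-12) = 2^2*3^3 = 108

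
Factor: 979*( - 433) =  - 11^1*89^1*433^1 = - 423907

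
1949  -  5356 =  - 3407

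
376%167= 42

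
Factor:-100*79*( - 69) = 545100 =2^2*3^1*5^2*23^1*79^1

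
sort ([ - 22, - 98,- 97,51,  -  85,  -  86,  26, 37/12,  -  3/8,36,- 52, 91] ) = [ - 98, - 97, - 86, - 85, - 52, - 22, - 3/8, 37/12,26, 36 , 51,91] 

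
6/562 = 3/281 = 0.01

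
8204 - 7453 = 751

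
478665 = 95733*5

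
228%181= 47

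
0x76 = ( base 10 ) 118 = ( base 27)4A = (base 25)4i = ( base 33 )3j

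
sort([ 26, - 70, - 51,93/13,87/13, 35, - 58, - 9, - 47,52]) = [ - 70, - 58, - 51, - 47, - 9, 87/13,93/13, 26 , 35 , 52]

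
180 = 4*45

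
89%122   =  89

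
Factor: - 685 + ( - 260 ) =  - 945=-3^3*5^1*7^1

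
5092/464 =10+113/116= 10.97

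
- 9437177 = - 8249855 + -1187322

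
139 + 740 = 879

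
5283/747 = 7 + 6/83 = 7.07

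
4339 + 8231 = 12570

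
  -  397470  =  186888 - 584358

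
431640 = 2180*198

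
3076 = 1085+1991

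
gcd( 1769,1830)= 61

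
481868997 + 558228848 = 1040097845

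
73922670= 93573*790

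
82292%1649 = 1491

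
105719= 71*1489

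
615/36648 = 205/12216 = 0.02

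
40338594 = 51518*783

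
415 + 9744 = 10159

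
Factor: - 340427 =  -  67^1*5081^1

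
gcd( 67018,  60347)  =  7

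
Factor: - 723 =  - 3^1*241^1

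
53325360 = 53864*990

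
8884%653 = 395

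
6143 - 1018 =5125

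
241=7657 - 7416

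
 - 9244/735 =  - 9244/735 =-12.58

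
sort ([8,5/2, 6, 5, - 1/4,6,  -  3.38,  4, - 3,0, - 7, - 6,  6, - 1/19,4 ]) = [ - 7,  -  6, - 3.38, - 3, - 1/4, - 1/19, 0,5/2,  4,  4,5, 6, 6,  6, 8 ] 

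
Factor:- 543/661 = -3^1*181^1*661^ ( - 1) 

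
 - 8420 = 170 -8590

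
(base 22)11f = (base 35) ev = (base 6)2225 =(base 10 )521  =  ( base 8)1011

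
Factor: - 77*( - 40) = 3080 = 2^3*5^1*7^1*11^1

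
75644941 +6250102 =81895043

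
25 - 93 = -68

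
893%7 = 4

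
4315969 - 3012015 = 1303954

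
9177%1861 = 1733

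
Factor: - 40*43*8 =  - 2^6*5^1*43^1 = - 13760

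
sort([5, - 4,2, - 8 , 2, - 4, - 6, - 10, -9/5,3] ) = [ - 10, - 8,  -  6, - 4,-4,- 9/5, 2, 2, 3,5 ] 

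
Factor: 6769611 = 3^2 * 223^1*3373^1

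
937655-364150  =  573505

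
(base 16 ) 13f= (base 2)100111111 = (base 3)102211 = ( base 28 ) bb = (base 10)319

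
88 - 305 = - 217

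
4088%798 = 98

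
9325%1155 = 85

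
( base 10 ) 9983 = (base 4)2123333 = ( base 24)h7n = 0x26ff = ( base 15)2E58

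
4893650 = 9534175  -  4640525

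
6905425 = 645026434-638121009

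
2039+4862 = 6901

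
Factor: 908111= 601^1* 1511^1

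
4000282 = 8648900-4648618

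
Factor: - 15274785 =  - 3^1*5^1*31^1 * 107^1*307^1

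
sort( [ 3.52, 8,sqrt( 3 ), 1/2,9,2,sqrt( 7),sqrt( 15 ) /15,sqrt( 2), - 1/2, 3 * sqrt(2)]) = [-1/2,sqrt( 15) /15,1/2,sqrt( 2), sqrt( 3 ), 2, sqrt(7 ), 3.52,3 * sqrt (2), 8,9]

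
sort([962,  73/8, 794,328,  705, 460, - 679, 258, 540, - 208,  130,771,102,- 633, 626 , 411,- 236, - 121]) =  [-679, - 633,-236 , - 208, - 121,73/8 , 102, 130 , 258,328,411, 460,  540,626,705,771, 794,962 ] 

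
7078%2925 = 1228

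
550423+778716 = 1329139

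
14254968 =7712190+6542778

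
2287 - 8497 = - 6210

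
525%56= 21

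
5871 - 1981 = 3890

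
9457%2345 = 77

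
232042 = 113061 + 118981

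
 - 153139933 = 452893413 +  - 606033346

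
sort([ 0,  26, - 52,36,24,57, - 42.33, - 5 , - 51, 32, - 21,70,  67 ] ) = [ - 52, - 51, - 42.33 , - 21,- 5,0,24,26,32,36 , 57, 67,70 ] 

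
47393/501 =47393/501=   94.60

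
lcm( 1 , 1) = 1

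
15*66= 990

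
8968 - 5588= 3380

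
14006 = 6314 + 7692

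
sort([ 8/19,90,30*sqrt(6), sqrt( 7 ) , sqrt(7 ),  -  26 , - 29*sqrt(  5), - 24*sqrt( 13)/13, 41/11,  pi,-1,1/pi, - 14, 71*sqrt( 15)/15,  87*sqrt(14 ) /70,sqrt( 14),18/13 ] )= [ - 29*sqrt( 5),-26,  -  14,  -  24*sqrt(13) /13, - 1,1/pi, 8/19, 18/13, sqrt(7),sqrt(7 ),pi, 41/11, sqrt( 14),  87*sqrt(14 ) /70,  71*sqrt(15 )/15,30*sqrt(6),90 ]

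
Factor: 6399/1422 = 2^( - 1)*3^2 = 9/2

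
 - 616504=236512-853016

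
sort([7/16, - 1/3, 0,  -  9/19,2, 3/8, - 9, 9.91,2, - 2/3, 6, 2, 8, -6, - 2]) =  [ - 9, - 6, - 2, - 2/3, - 9/19, - 1/3, 0, 3/8, 7/16, 2, 2, 2, 6, 8,9.91] 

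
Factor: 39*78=3042=2^1*3^2*13^2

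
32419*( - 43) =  - 1394017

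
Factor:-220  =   - 2^2*5^1*11^1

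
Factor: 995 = 5^1*199^1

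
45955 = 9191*5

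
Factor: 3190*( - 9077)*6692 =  - 2^3*5^1*7^1 *11^1*29^2*239^1*313^1 = - 193771075960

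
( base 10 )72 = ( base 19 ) 3f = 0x48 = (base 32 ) 28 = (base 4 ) 1020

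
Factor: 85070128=2^4*11^1*13^1*37181^1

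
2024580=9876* 205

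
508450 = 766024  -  257574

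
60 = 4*15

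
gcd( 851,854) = 1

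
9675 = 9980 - 305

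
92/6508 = 23/1627= 0.01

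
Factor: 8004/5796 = 29/21 = 3^ ( - 1) *7^( - 1)* 29^1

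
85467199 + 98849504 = 184316703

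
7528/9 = 7528/9 = 836.44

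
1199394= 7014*171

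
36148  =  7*5164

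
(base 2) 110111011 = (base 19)146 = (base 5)3233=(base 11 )373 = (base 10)443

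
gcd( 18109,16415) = 7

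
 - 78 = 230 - 308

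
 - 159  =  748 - 907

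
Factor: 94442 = 2^1*47221^1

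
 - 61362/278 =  - 221 + 38/139 = -220.73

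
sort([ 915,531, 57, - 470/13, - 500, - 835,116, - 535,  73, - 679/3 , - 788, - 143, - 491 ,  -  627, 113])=[- 835 , - 788, - 627, - 535,-500,  -  491 , - 679/3, - 143  , - 470/13, 57,  73,113, 116, 531, 915 ] 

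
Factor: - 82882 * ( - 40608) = 3365672256=2^6*3^3*29^1*47^1*1429^1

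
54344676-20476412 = 33868264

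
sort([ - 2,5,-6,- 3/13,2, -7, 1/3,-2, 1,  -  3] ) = [-7,-6,  -  3, - 2,- 2, - 3/13,1/3,1,2,5]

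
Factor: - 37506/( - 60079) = 2^1*3^1 * 7^1 *19^1 * 47^1* 73^( - 1)*823^( -1)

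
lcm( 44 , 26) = 572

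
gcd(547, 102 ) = 1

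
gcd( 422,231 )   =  1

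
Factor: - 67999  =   - 53^1 * 1283^1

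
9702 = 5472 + 4230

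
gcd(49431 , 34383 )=3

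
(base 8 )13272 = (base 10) 5818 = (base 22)C0A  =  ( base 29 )6qi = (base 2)1011010111010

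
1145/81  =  1145/81= 14.14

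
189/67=189/67  =  2.82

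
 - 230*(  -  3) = 690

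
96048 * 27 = 2593296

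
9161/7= 9161/7 = 1308.71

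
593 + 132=725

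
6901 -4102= 2799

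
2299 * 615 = 1413885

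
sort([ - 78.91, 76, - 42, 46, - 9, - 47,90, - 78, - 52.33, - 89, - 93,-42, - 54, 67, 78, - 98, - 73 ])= [  -  98, - 93,-89, - 78.91, - 78, - 73, - 54, - 52.33, - 47,-42, - 42, - 9,46, 67, 76 , 78, 90] 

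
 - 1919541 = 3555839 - 5475380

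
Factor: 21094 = 2^1*53^1*199^1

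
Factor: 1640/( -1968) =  - 2^( - 1)*3^( - 1 )*5^1 = -  5/6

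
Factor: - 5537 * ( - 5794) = 32081378 = 2^1*7^2*113^1*2897^1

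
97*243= 23571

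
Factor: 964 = 2^2*241^1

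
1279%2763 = 1279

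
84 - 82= 2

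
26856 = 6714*4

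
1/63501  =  1/63501  =  0.00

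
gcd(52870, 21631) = 1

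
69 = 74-5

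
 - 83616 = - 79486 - 4130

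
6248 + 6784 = 13032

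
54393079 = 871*62449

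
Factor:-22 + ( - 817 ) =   -  839 = -  839^1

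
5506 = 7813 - 2307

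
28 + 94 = 122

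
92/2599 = 4/113 =0.04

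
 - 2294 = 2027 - 4321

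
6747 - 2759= 3988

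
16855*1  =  16855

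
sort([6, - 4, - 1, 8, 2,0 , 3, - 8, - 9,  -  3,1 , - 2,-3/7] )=[ -9, - 8,  -  4, - 3, - 2, - 1, - 3/7, 0, 1, 2 , 3,6, 8]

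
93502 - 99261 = -5759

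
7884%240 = 204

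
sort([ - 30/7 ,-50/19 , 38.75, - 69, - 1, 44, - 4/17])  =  [ - 69, - 30/7,-50/19,  -  1, - 4/17,38.75,44] 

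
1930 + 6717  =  8647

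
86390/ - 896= - 43195/448=- 96.42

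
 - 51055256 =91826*( - 556 )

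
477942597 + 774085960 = 1252028557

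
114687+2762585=2877272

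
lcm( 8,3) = 24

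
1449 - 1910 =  -461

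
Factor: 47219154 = 2^1*3^1 *389^1*20231^1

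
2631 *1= 2631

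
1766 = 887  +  879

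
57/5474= 57/5474  =  0.01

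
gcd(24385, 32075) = 5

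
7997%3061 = 1875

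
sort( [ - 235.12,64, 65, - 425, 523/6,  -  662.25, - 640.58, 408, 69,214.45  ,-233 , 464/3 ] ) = [ - 662.25, - 640.58,-425, - 235.12, - 233,64, 65,69,523/6, 464/3, 214.45,408]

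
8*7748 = 61984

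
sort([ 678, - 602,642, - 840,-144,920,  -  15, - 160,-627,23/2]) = [ - 840, - 627,-602, - 160,-144, - 15,23/2, 642,  678, 920]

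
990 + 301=1291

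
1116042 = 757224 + 358818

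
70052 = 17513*4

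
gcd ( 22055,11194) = 1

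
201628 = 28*7201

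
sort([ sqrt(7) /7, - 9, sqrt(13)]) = [-9,sqrt(7 )/7, sqrt(13 ) ]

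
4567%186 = 103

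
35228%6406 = 3198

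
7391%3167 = 1057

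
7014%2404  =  2206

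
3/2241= 1/747=0.00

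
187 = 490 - 303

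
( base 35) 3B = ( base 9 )138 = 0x74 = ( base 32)3k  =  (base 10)116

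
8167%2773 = 2621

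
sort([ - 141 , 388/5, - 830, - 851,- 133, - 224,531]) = [-851,-830, - 224, - 141, - 133,388/5,531]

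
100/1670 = 10/167 = 0.06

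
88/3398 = 44/1699 = 0.03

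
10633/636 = 10633/636 = 16.72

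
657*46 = 30222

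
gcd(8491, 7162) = 1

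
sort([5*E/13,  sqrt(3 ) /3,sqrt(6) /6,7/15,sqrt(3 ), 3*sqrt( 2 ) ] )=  [ sqrt( 6) /6,7/15, sqrt (3)/3 , 5*E/13 , sqrt(3),  3*sqrt( 2) ]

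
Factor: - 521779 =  - 71^1 *7349^1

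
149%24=5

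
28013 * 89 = 2493157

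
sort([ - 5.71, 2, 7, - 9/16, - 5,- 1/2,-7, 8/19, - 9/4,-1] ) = [ - 7, - 5.71, -5, - 9/4, - 1, -9/16,- 1/2, 8/19,2 , 7]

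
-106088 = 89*( - 1192)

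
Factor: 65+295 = 2^3*3^2*5^1 = 360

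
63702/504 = 3539/28 =126.39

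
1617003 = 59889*27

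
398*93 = 37014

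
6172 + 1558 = 7730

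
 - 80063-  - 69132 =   -  10931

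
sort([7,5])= [5,7 ] 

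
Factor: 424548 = 2^2*3^3*3931^1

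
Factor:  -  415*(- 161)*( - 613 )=-40957595 = - 5^1*7^1*23^1*83^1*613^1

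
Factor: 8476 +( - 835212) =- 826736  =  -2^4*163^1*317^1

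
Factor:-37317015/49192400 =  - 2^(- 4)*3^2* 5^( - 1)*23^(-1)*5347^ ( - 1)*829267^1= - 7463403/9838480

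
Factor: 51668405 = 5^1 * 41^1*103^1*2447^1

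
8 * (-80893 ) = -647144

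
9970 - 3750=6220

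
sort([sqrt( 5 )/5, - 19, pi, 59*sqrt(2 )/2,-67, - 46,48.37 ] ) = [ - 67, - 46, - 19,sqrt( 5 )/5,pi , 59*sqrt( 2 )/2,48.37] 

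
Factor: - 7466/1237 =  - 2^1*1237^( - 1 )*3733^1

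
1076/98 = 10 + 48/49 = 10.98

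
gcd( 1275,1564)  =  17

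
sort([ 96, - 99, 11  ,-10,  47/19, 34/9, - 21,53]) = [ - 99, - 21, - 10, 47/19, 34/9,11,53,96]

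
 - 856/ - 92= 214/23 = 9.30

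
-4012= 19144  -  23156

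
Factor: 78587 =89^1  *  883^1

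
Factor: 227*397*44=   2^2*11^1* 227^1*397^1 =3965236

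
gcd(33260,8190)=10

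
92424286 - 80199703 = 12224583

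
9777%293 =108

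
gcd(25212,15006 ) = 6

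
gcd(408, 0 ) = 408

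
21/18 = 1 + 1/6 = 1.17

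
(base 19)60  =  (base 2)1110010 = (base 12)96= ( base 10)114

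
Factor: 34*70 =2380=2^2*5^1*7^1*17^1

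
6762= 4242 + 2520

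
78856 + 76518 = 155374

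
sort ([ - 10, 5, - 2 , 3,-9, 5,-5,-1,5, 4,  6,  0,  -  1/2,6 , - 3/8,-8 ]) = [ - 10 , - 9,  -  8,-5,-2, - 1, - 1/2,-3/8,0,3,  4,5,5 , 5,  6,6]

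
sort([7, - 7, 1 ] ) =[-7, 1,7]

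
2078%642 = 152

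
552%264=24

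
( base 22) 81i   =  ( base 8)7510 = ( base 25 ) 66C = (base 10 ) 3912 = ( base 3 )12100220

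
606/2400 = 101/400 =0.25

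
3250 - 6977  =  -3727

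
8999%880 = 199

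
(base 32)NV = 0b1011111111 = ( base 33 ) N8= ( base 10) 767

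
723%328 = 67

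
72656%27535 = 17586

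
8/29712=1/3714 = 0.00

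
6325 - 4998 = 1327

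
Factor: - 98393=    - 61^1*1613^1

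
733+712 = 1445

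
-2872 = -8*359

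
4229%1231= 536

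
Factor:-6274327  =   - 277^1*22651^1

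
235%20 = 15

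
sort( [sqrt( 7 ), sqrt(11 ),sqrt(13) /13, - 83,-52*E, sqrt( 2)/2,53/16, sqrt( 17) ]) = [ - 52*E,-83, sqrt ( 13) /13,sqrt(2 ) /2, sqrt ( 7), 53/16, sqrt( 11),sqrt(17) ]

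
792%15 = 12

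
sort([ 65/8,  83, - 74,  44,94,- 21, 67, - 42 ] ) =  [ - 74, - 42, - 21, 65/8, 44, 67,83, 94]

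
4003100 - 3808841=194259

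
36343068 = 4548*7991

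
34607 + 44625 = 79232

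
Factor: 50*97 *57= 276450 = 2^1*3^1 * 5^2*19^1*97^1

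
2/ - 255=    - 2/255 = -  0.01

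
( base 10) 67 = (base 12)57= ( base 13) 52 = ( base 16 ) 43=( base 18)3d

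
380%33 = 17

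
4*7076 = 28304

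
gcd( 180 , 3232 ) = 4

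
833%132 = 41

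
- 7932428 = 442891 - 8375319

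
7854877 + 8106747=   15961624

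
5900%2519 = 862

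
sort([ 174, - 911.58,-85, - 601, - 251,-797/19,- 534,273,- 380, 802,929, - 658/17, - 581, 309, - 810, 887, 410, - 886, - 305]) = [ - 911.58, - 886,  -  810, - 601, - 581, - 534, - 380, - 305,- 251 , - 85, - 797/19, - 658/17,174,273,309, 410,  802,887 , 929]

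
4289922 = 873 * 4914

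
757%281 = 195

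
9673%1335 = 328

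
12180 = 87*140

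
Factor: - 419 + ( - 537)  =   - 2^2*239^1 =- 956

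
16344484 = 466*35074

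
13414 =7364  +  6050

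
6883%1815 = 1438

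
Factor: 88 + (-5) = 83^1=83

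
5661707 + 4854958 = 10516665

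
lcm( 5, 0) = 0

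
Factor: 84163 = 84163^1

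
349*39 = 13611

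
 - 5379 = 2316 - 7695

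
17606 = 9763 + 7843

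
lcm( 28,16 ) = 112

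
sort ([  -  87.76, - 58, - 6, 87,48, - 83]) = [ - 87.76 , - 83, - 58, - 6, 48, 87] 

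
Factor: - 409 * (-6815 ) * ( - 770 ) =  - 2^1*5^2*7^1 * 11^1*29^1 * 47^1 * 409^1 = - 2146247950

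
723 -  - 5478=6201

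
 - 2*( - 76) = 152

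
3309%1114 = 1081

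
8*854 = 6832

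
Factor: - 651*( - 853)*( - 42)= - 23322726=- 2^1 * 3^2 * 7^2 * 31^1 * 853^1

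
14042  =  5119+8923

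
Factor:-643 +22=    - 621  =  - 3^3*23^1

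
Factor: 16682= 2^1 * 19^1* 439^1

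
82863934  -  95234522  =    -  12370588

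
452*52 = 23504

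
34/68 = 1/2 = 0.50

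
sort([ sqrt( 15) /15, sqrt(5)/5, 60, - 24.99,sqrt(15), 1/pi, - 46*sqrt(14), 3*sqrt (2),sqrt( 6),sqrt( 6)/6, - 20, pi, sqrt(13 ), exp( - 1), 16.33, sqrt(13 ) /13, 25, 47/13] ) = [ - 46*sqrt (14), - 24.99, - 20 , sqrt(15)/15,sqrt(13 )/13, 1/pi,exp( - 1) , sqrt( 6 )/6, sqrt( 5 )/5, sqrt( 6 ), pi,sqrt(13), 47/13,sqrt (15 ),3*sqrt( 2 ), 16.33,25,60]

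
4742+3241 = 7983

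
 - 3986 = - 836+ - 3150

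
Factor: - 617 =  - 617^1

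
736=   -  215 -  - 951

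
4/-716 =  - 1/179 = - 0.01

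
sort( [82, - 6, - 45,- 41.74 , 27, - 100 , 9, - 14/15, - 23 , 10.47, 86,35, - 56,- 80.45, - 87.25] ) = [ - 100, - 87.25, -80.45 , - 56, - 45 , - 41.74, - 23 , - 6, - 14/15,9, 10.47, 27 , 35 , 82,  86]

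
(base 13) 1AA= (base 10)309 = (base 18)H3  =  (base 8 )465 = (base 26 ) BN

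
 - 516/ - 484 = 1 + 8/121 = 1.07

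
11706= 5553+6153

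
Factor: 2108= 2^2*17^1*31^1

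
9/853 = 9/853 = 0.01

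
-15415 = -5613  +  - 9802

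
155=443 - 288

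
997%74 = 35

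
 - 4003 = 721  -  4724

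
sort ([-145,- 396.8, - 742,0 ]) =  [ - 742,  -  396.8,-145,0]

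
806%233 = 107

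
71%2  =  1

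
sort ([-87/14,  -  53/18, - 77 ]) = [ - 77, - 87/14, - 53/18]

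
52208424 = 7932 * 6582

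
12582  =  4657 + 7925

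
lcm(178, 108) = 9612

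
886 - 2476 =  - 1590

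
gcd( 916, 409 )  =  1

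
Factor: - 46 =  - 2^1 * 23^1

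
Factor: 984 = 2^3*3^1*41^1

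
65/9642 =65/9642  =  0.01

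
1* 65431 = 65431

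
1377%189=54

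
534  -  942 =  - 408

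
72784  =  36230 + 36554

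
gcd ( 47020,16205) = 5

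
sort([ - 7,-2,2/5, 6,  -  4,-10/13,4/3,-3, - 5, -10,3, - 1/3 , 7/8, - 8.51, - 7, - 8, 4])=[ - 10,-8.51, - 8, -7,  -  7,-5,-4, - 3, -2, - 10/13, - 1/3,2/5 , 7/8,4/3,3,  4,  6 ] 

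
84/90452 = 21/22613 =0.00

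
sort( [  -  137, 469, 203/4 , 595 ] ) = [ - 137, 203/4,469,  595] 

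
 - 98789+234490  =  135701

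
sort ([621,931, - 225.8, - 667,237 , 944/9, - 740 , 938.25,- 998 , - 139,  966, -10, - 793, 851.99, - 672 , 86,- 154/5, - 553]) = [  -  998 , - 793,-740, - 672, - 667,  -  553, - 225.8,-139, - 154/5, - 10,86,944/9,237,621,851.99, 931, 938.25,966 ] 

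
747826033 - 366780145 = 381045888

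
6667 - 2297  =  4370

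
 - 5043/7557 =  - 1681/2519 = - 0.67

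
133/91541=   133/91541 = 0.00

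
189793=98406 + 91387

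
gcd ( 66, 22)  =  22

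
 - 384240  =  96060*( - 4 )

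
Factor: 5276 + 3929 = 5^1 * 7^1 * 263^1 = 9205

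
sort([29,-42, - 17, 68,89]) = [-42, - 17,29,68,89] 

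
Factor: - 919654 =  - 2^1*73^1*6299^1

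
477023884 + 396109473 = 873133357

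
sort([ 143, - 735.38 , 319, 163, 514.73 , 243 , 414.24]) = [ - 735.38, 143,163, 243,319 , 414.24, 514.73]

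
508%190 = 128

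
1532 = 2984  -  1452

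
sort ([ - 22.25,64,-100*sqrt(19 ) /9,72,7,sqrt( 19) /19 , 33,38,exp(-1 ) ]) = [-100*  sqrt( 19 )/9,-22.25,sqrt(19) /19,exp ( - 1 ), 7,33,38,64,72 ]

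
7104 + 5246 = 12350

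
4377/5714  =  4377/5714 = 0.77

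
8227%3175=1877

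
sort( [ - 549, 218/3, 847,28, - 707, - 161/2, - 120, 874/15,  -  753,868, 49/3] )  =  [-753, - 707 ,  -  549, - 120, -161/2,49/3,28,874/15,218/3, 847, 868 ]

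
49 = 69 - 20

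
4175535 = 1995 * 2093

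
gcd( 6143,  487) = 1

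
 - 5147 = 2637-7784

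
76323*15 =1144845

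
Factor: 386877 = 3^1 * 128959^1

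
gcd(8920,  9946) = 2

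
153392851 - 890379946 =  - 736987095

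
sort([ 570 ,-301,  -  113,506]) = [-301, - 113, 506,570 ]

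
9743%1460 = 983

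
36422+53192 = 89614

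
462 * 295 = 136290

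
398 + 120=518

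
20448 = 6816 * 3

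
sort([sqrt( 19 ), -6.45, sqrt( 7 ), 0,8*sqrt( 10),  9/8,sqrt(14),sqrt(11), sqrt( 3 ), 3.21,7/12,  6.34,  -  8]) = [ - 8, - 6.45 , 0 , 7/12,9/8,sqrt(3 ),sqrt( 7), 3.21,sqrt(11 ),sqrt( 14 ),sqrt( 19) , 6.34,8 * sqrt( 10)] 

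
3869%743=154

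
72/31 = 72/31 = 2.32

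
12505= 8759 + 3746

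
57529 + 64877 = 122406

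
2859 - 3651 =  - 792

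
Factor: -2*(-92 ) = 2^3 *23^1 = 184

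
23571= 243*97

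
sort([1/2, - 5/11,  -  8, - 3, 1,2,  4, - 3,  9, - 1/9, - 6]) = [-8,-6 , - 3, - 3 , - 5/11, - 1/9, 1/2,1,2,4,9 ] 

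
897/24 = 299/8 = 37.38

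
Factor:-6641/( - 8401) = 29^1*31^( - 1)*229^1*271^( - 1)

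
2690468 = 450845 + 2239623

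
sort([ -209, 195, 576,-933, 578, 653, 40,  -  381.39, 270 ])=[ - 933, - 381.39, - 209, 40, 195, 270, 576, 578, 653]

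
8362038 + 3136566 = 11498604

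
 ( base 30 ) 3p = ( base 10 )115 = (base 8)163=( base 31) 3M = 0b1110011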